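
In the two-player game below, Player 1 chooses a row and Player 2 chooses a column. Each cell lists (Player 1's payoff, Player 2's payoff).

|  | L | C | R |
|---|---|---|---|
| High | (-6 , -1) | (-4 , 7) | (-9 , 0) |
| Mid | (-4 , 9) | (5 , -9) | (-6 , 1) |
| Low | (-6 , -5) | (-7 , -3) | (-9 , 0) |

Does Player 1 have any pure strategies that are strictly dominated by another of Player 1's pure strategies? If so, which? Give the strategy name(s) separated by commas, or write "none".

High, Low

High is strictly dominated by Mid (L: -4>-6, C: 5>-4, R: -6>-9).
Mid: no other strategy beats it everywhere (High at L (-4>-6); Low at L (-4>-6)).
Mid strictly dominates Low — L: -4>-6, C: 5>-7, R: -6>-9.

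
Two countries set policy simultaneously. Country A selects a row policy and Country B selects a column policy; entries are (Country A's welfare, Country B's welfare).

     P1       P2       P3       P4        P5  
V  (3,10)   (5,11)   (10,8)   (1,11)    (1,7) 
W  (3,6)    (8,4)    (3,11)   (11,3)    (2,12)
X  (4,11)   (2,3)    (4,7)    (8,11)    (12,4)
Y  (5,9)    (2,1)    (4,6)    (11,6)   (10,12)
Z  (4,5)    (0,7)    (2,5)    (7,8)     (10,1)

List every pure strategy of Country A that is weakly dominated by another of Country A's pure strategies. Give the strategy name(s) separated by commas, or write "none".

Nothing dominates V: W at P3 (10>3); X at P2 (5>2); Y at P2 (5>2); Z at P2 (5>0).
Nothing dominates W: V at P2 (8>5); X at P2 (8>2); Y at P2 (8>2); Z at P2 (8>0).
X: no other strategy beats it everywhere (V at P1 (4>3); W at P1 (4>3); Y at P5 (12>10); Z at P2 (2>0)).
Y: no other strategy beats it everywhere (V at P1 (5>3); W at P1 (5>3); X at P1 (5>4); Z at P1 (5>4)).
Z: dominated, since X does at least as well everywhere (P1: 4=4, P2: 2>0, P3: 4>2, P4: 8>7, P5: 12>10).

Z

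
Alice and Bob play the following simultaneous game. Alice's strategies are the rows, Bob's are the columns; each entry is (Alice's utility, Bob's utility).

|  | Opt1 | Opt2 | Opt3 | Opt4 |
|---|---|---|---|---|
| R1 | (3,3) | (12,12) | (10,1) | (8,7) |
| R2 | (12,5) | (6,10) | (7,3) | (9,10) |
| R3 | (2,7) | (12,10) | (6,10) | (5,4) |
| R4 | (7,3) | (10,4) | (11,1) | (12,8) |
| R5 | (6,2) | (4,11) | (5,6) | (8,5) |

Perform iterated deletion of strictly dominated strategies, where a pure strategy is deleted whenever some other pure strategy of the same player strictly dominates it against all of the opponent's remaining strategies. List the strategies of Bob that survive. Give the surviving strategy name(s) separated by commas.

Row R5 is eliminated: R2 beats it against every remaining column (Opt1: 12>6, Opt2: 6>4, Opt3: 7>5, Opt4: 9>8).
Bob's strategy Opt1 is strictly dominated by Opt2 (R1: 12>3, R2: 10>5, R3: 10>7, R4: 4>3) and is removed.
Alice's strategy R2 is strictly dominated by R4 (Opt2: 10>6, Opt3: 11>7, Opt4: 12>9) and is removed.
Among the remaining strategies, none is strictly dominated by another pure strategy of the same player, so the elimination stops.
Surviving strategies — Alice: {R1, R3, R4}; Bob: {Opt2, Opt3, Opt4}.

Opt2, Opt3, Opt4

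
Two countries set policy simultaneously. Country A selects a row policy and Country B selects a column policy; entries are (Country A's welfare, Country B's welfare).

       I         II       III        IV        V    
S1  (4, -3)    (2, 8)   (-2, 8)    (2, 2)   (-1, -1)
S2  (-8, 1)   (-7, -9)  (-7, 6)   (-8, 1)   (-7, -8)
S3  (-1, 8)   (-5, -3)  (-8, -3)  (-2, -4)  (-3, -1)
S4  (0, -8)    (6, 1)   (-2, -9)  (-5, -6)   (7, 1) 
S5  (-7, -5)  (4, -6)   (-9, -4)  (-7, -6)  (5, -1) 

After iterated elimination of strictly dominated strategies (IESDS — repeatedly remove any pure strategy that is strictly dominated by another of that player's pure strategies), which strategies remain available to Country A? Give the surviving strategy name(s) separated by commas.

Country A's strategy S2 is strictly dominated by S1 (I: 4>-8, II: 2>-7, III: -2>-7, IV: 2>-8, V: -1>-7) and is removed.
Country A's strategy S3 is strictly dominated by S1 (I: 4>-1, II: 2>-5, III: -2>-8, IV: 2>-2, V: -1>-3) and is removed.
Row S5 is eliminated: S4 beats it against every remaining column (I: 0>-7, II: 6>4, III: -2>-9, IV: -5>-7, V: 7>5).
Country B's strategy I is strictly dominated by II (S1: 8>-3, S4: 1>-8) and is removed.
Column IV is eliminated: II beats it against every remaining row (S1: 8>2, S4: 1>-6).
Among the remaining strategies, none is strictly dominated by another pure strategy of the same player, so the elimination stops.
Surviving strategies — Country A: {S1, S4}; Country B: {II, III, V}.

S1, S4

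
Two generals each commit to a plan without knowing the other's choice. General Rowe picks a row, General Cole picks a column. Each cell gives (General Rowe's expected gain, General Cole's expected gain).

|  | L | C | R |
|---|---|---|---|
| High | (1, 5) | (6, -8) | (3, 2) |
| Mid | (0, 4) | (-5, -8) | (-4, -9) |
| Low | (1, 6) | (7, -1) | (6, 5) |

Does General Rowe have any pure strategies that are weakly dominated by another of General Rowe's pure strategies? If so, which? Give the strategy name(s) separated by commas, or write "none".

High, Mid

High: dominated, since Low does at least as well everywhere (L: 1=1, C: 7>6, R: 6>3).
Mid is weakly dominated by High (L: 1>0, C: 6>-5, R: 3>-4).
Nothing dominates Low: High at C (7>6); Mid at L (1>0).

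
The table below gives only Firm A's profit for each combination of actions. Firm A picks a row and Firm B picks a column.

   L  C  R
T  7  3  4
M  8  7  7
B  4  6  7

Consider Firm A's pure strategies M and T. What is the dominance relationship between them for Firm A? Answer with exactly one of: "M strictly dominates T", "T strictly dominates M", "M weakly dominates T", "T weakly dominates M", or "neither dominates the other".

M strictly dominates T

Compare M to T across each opponent action: L: 8>7, C: 7>3, R: 7>4.
M gives a strictly higher payoff against each opponent action, so M strictly dominates T.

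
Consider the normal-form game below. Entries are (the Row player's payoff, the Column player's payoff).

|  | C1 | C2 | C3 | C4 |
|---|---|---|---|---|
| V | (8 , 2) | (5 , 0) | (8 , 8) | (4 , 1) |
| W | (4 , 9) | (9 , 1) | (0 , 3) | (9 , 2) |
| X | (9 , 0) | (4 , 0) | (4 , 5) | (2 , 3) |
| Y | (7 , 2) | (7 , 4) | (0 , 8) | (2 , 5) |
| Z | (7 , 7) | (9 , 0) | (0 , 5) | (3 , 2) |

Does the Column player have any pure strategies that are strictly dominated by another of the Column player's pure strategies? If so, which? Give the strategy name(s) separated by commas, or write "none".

C1: no other strategy beats it everywhere (C2 at V (2>0); C3 at W (9>3); C4 at V (2>1)).
C3 strictly dominates C2 — V: 8>0, W: 3>1, X: 5>0, Y: 8>4, Z: 5>0.
Nothing dominates C3: C1 at V (8>2); C2 at V (8>0); C4 at V (8>1).
C3 strictly dominates C4 — V: 8>1, W: 3>2, X: 5>3, Y: 8>5, Z: 5>2.

C2, C4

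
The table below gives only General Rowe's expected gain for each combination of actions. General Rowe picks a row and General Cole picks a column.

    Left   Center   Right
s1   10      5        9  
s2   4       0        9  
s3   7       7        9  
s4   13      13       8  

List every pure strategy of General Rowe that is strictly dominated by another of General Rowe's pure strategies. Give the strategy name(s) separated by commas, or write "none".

none

Nothing dominates s1: s2 at Left (10>4); s3 at Left (10>7); s4 at Right (9>8).
Nothing dominates s2: s1 at Right (9=9); s3 at Right (9=9); s4 at Right (9>8).
s3 is not dominated — it holds its own against s1 at Center (7>5); s2 at Left (7>4); s4 at Right (9>8).
s4 is not dominated — it holds its own against s1 at Left (13>10); s2 at Left (13>4); s3 at Left (13>7).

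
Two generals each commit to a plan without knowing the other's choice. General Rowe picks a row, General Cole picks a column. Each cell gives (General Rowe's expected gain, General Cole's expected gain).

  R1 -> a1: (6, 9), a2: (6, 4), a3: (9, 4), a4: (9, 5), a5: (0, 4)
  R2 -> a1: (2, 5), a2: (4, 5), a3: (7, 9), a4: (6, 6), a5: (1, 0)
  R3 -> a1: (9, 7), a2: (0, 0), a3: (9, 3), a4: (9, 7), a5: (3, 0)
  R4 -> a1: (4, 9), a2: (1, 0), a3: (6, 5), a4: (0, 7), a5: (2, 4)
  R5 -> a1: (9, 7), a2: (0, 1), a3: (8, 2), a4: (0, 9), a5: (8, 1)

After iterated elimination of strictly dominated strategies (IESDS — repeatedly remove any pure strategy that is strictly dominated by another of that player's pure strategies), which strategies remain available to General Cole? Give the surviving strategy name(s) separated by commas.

a1, a4

Column a2 is eliminated: a4 beats it against every remaining row (R1: 5>4, R2: 6>5, R3: 7>0, R4: 7>0, R5: 9>1).
General Rowe's strategy R2 is strictly dominated by R3 (a1: 9>2, a3: 9>7, a4: 9>6, a5: 3>1) and is removed.
For General Rowe, R3 strictly dominates R4 on the remaining columns (a1: 9>4, a3: 9>6, a4: 9>0, a5: 3>2); eliminate R4.
General Cole's strategy a3 is strictly dominated by a1 (R1: 9>4, R3: 7>3, R5: 7>2) and is removed.
Column a5 is eliminated: a1 beats it against every remaining row (R1: 9>4, R3: 7>0, R5: 7>1).
Among the remaining strategies, none is strictly dominated by another pure strategy of the same player, so the elimination stops.
Surviving strategies — General Rowe: {R1, R3, R5}; General Cole: {a1, a4}.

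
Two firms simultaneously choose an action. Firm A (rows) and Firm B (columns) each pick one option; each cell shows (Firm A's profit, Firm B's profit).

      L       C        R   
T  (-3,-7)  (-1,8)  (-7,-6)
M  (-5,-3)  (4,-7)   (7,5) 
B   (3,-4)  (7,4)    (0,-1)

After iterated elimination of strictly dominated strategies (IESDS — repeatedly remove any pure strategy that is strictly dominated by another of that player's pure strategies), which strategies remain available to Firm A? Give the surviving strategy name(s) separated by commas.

M, B

Firm A's strategy T is strictly dominated by B (L: 3>-3, C: 7>-1, R: 0>-7) and is removed.
Firm B's strategy L is strictly dominated by R (M: 5>-3, B: -1>-4) and is removed.
Among the remaining strategies, none is strictly dominated by another pure strategy of the same player, so the elimination stops.
Surviving strategies — Firm A: {M, B}; Firm B: {C, R}.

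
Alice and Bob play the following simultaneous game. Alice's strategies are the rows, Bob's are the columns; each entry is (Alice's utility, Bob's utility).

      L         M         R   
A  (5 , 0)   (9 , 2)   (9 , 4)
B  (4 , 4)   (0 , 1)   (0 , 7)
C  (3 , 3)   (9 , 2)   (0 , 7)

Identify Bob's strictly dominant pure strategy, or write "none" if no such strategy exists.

R

R vs L: A: 4>0, B: 7>4, C: 7>3.
R vs M: A: 4>2, B: 7>1, C: 7>2.
R strictly beats every other strategy against every opponent action, so it is strictly dominant.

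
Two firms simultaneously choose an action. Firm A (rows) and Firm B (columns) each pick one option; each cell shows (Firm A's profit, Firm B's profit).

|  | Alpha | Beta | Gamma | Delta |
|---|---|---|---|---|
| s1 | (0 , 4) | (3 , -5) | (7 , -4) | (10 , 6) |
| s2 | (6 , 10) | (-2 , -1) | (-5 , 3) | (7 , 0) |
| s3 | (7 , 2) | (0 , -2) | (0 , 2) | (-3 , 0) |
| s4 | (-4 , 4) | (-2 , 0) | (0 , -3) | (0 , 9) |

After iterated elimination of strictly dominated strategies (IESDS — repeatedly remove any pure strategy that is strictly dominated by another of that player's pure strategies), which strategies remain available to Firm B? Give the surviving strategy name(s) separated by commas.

Alpha, Gamma, Delta

Firm A's strategy s4 is strictly dominated by s1 (Alpha: 0>-4, Beta: 3>-2, Gamma: 7>0, Delta: 10>0) and is removed.
For Firm B, Alpha strictly dominates Beta on the remaining rows (s1: 4>-5, s2: 10>-1, s3: 2>-2); eliminate Beta.
Among the remaining strategies, none is strictly dominated by another pure strategy of the same player, so the elimination stops.
Surviving strategies — Firm A: {s1, s2, s3}; Firm B: {Alpha, Gamma, Delta}.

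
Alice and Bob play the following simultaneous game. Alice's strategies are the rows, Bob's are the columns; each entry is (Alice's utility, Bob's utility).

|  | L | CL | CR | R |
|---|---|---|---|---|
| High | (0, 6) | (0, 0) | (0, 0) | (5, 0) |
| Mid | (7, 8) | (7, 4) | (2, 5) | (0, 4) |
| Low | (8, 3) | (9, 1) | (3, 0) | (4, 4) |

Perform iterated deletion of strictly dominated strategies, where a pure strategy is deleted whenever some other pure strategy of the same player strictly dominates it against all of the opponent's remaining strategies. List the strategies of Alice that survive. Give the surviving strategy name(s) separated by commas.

High, Low

Row Mid is eliminated: Low beats it against every remaining column (L: 8>7, CL: 9>7, CR: 3>2, R: 4>0).
For Bob, L strictly dominates CL on the remaining rows (High: 6>0, Low: 3>1); eliminate CL.
For Bob, L strictly dominates CR on the remaining rows (High: 6>0, Low: 3>0); eliminate CR.
Among the remaining strategies, none is strictly dominated by another pure strategy of the same player, so the elimination stops.
Surviving strategies — Alice: {High, Low}; Bob: {L, R}.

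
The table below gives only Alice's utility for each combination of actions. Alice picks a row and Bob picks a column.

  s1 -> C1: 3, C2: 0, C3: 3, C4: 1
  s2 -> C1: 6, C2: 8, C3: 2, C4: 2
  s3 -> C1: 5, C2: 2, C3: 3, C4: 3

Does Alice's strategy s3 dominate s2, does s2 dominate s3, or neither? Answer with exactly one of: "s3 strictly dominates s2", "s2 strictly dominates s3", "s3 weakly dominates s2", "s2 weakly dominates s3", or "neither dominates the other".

neither dominates the other

Compare s3 to s2 across each choice by Bob: C1: 5<6, C2: 2<8, C3: 3>2, C4: 3>2.
s3 does better at C3, C4 but worse at C1, C2; neither strategy dominates the other.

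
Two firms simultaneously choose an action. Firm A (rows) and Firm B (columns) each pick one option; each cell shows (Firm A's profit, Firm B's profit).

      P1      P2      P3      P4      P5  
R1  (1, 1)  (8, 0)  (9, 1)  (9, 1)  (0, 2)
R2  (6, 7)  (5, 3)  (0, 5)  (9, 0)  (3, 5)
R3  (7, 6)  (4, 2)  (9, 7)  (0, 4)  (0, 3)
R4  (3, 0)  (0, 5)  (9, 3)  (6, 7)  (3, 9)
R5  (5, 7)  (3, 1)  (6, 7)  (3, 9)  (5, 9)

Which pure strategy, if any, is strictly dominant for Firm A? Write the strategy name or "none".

R1 fails to dominate R2 at P1 (1<6).
R2 fails to dominate R1 at P2 (5<8).
R3 fails to dominate R1 at P2 (4<8).
R4 fails to dominate R1 at P2 (0<8).
R5 fails to dominate R1 at P2 (3<8).
No single strategy dominates all the others.

none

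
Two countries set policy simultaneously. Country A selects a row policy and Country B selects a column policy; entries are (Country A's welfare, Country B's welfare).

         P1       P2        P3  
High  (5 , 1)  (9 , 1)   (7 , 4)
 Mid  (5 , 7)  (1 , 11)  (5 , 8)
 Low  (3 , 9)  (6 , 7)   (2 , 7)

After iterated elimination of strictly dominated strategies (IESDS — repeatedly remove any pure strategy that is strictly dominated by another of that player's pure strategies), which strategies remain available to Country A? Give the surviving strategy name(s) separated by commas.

Row Low is eliminated: High beats it against every remaining column (P1: 5>3, P2: 9>6, P3: 7>2).
Country B's strategy P1 is strictly dominated by P3 (High: 4>1, Mid: 8>7) and is removed.
Row Mid is eliminated: High beats it against every remaining column (P2: 9>1, P3: 7>5).
For Country B, P3 strictly dominates P2 on the remaining rows (High: 4>1); eliminate P2.
Among the remaining strategies, none is strictly dominated by another pure strategy of the same player, so the elimination stops.
Surviving strategies — Country A: {High}; Country B: {P3}.

High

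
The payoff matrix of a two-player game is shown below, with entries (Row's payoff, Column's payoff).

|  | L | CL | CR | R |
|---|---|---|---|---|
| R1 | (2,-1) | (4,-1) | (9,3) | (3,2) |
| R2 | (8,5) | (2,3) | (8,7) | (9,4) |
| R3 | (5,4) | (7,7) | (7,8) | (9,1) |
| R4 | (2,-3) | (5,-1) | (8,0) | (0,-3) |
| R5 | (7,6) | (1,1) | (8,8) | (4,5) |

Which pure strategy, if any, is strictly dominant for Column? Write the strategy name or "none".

CR

CR vs L: R1: 3>-1, R2: 7>5, R3: 8>4, R4: 0>-3, R5: 8>6.
CR vs CL: R1: 3>-1, R2: 7>3, R3: 8>7, R4: 0>-1, R5: 8>1.
CR vs R: R1: 3>2, R2: 7>4, R3: 8>1, R4: 0>-3, R5: 8>5.
CR strictly beats every other strategy against every opponent action, so it is strictly dominant.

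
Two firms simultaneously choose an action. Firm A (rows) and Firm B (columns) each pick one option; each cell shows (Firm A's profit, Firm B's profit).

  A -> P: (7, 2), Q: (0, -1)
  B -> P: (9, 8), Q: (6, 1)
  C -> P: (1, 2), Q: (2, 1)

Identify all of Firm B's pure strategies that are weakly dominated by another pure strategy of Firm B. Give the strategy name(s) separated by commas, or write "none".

Q

Nothing dominates P: Q at A (2>-1).
Q is weakly dominated by P (A: 2>-1, B: 8>1, C: 2>1).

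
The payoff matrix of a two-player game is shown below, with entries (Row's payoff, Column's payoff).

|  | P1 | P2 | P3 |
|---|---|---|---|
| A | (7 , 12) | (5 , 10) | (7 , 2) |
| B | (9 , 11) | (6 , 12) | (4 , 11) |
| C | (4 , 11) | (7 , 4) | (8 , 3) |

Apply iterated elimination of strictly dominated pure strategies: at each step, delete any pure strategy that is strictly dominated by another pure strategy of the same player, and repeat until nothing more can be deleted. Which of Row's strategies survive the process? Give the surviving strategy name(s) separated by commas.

B, C

Column's strategy P3 is strictly dominated by P2 (A: 10>2, B: 12>11, C: 4>3) and is removed.
For Row, B strictly dominates A on the remaining columns (P1: 9>7, P2: 6>5); eliminate A.
Among the remaining strategies, none is strictly dominated by another pure strategy of the same player, so the elimination stops.
Surviving strategies — Row: {B, C}; Column: {P1, P2}.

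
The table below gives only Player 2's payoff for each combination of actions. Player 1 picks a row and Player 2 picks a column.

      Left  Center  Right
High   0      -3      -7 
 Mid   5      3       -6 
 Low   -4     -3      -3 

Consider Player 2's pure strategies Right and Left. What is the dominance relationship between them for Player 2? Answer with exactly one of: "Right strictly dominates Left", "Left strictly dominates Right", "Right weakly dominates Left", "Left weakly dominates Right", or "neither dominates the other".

neither dominates the other

Right's payoffs vs Left's, by Player 1's action — High: -7<0, Mid: -6<5, Low: -3>-4.
Right does better at Low but worse at High, Mid; neither strategy dominates the other.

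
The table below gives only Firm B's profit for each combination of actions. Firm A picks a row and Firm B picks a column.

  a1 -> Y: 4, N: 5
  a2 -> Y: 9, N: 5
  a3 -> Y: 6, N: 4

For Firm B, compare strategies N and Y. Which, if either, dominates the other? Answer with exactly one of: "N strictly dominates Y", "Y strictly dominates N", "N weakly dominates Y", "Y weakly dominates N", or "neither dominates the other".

Compare N to Y across every action of Firm A: a1: 5>4, a2: 5<9, a3: 4<6.
N does better at a1 but worse at a2, a3; neither strategy dominates the other.

neither dominates the other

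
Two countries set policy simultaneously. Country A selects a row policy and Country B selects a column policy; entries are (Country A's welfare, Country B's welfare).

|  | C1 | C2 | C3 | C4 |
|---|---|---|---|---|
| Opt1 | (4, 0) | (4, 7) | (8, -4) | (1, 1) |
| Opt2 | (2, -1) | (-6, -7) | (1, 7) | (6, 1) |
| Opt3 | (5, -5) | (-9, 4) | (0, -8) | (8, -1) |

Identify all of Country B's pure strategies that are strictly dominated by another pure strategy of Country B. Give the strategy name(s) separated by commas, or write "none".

C1

C4 strictly dominates C1 — Opt1: 1>0, Opt2: 1>-1, Opt3: -1>-5.
C2 is not dominated — it holds its own against C1 at Opt1 (7>0); C3 at Opt1 (7>-4); C4 at Opt1 (7>1).
C3: no other strategy beats it everywhere (C1 at Opt2 (7>-1); C2 at Opt2 (7>-7); C4 at Opt2 (7>1)).
C4 is not dominated — it holds its own against C1 at Opt1 (1>0); C2 at Opt2 (1>-7); C3 at Opt1 (1>-4).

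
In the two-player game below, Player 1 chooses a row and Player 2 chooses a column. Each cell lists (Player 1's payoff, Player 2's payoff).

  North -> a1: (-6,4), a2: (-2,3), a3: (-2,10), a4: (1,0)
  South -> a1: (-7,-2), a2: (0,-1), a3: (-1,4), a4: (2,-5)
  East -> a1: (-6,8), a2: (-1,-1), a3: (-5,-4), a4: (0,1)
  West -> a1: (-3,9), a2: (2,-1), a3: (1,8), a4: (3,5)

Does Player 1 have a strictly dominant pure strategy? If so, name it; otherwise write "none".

West

West vs North: a1: -3>-6, a2: 2>-2, a3: 1>-2, a4: 3>1.
West vs South: a1: -3>-7, a2: 2>0, a3: 1>-1, a4: 3>2.
West vs East: a1: -3>-6, a2: 2>-1, a3: 1>-5, a4: 3>0.
West strictly beats every other strategy against every opponent action, so it is strictly dominant.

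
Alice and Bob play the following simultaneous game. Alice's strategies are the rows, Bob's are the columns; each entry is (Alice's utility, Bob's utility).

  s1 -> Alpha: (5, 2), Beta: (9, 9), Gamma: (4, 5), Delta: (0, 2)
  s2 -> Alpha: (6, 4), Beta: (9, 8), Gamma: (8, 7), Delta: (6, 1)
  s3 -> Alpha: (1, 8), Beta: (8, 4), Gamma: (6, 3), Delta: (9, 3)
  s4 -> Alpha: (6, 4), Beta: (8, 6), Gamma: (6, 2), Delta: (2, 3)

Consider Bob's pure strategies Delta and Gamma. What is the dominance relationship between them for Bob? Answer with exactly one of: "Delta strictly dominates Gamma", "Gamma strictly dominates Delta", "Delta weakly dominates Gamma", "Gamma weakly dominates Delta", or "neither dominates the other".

Compare Delta to Gamma across every action of Alice: s1: 2<5, s2: 1<7, s3: 3=3, s4: 3>2.
Delta does better at s4 but worse at s1, s2; neither strategy dominates the other.

neither dominates the other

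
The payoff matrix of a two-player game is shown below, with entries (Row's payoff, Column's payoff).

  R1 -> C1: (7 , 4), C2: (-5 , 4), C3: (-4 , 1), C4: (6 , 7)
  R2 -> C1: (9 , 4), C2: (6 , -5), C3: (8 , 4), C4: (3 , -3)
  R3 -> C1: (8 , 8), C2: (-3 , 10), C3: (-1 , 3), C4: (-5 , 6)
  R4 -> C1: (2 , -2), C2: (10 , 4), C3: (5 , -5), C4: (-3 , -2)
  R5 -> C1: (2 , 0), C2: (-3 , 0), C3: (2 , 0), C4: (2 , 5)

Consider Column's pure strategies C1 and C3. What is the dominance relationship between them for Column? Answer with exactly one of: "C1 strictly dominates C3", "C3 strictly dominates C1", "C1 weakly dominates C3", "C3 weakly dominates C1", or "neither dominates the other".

C1 weakly dominates C3

Compare C1 to C3 across each opponent action: R1: 4>1, R2: 4=4, R3: 8>3, R4: -2>-5, R5: 0=0.
C1 is at least as good everywhere and strictly better somewhere (tied only at R2, R5), so C1 weakly but not strictly dominates C3.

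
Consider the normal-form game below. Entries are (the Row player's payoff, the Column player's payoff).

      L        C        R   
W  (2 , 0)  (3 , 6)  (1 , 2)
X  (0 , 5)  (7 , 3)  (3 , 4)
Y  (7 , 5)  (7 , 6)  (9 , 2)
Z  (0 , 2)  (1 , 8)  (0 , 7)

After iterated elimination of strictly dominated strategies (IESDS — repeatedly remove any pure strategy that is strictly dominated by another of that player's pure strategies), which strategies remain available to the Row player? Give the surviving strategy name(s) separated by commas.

X, Y

The Row player's strategy W is strictly dominated by Y (L: 7>2, C: 7>3, R: 9>1) and is removed.
For the Row player, Y strictly dominates Z on the remaining columns (L: 7>0, C: 7>1, R: 9>0); eliminate Z.
For the Column player, L strictly dominates R on the remaining rows (X: 5>4, Y: 5>2); eliminate R.
Among the remaining strategies, none is strictly dominated by another pure strategy of the same player, so the elimination stops.
Surviving strategies — the Row player: {X, Y}; the Column player: {L, C}.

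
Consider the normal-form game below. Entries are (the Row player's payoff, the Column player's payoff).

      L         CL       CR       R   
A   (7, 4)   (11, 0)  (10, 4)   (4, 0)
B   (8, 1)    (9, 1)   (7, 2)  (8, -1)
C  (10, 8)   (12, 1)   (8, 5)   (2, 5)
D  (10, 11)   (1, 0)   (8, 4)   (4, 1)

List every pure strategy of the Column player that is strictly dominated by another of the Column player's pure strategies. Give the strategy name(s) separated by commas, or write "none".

CL, R

L is not dominated — it holds its own against CL at A (4>0); CR at A (4=4); R at A (4>0).
CL: dominated, since CR does at least as well everywhere (A: 4>0, B: 2>1, C: 5>1, D: 4>0).
Nothing dominates CR: L at A (4=4); CL at A (4>0); R at A (4>0).
R: dominated, since L does at least as well everywhere (A: 4>0, B: 1>-1, C: 8>5, D: 11>1).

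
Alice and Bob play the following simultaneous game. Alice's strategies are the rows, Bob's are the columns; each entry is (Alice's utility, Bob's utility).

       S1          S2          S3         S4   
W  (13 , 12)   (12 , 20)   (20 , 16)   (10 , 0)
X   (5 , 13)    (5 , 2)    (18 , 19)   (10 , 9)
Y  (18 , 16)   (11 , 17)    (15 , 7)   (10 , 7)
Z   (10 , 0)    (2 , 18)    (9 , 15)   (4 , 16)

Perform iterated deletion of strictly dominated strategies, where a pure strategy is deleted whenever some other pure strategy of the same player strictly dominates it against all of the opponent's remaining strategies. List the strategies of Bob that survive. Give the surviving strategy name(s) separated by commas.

For Alice, W strictly dominates Z on the remaining columns (S1: 13>10, S2: 12>2, S3: 20>9, S4: 10>4); eliminate Z.
For Bob, S1 strictly dominates S4 on the remaining rows (W: 12>0, X: 13>9, Y: 16>7); eliminate S4.
For Alice, W strictly dominates X on the remaining columns (S1: 13>5, S2: 12>5, S3: 20>18); eliminate X.
Column S1 is eliminated: S2 beats it against every remaining row (W: 20>12, Y: 17>16).
Row Y is eliminated: W beats it against every remaining column (S2: 12>11, S3: 20>15).
Column S3 is eliminated: S2 beats it against every remaining row (W: 20>16).
Among the remaining strategies, none is strictly dominated by another pure strategy of the same player, so the elimination stops.
Surviving strategies — Alice: {W}; Bob: {S2}.

S2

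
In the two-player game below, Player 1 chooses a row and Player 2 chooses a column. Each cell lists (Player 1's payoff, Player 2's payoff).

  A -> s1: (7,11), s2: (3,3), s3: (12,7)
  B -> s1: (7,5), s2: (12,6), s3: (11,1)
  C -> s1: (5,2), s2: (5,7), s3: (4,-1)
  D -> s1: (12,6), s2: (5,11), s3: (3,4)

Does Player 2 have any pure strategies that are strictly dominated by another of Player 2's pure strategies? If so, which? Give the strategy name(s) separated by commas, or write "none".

s3

s1 is not dominated — it holds its own against s2 at A (11>3); s3 at A (11>7).
s2 is not dominated — it holds its own against s1 at B (6>5); s3 at B (6>1).
s3: dominated, since s1 does at least as well everywhere (A: 11>7, B: 5>1, C: 2>-1, D: 6>4).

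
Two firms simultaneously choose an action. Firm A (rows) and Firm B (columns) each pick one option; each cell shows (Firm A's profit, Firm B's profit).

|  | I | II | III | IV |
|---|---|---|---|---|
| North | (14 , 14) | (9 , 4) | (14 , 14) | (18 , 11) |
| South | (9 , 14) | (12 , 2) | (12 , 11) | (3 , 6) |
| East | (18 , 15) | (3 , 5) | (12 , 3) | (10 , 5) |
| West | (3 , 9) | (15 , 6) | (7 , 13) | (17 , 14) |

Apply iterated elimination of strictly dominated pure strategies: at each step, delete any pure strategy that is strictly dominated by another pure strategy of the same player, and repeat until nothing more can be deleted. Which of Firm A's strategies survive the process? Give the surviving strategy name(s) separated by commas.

Column II is eliminated: I beats it against every remaining row (North: 14>4, South: 14>2, East: 15>5, West: 9>6).
Row South is eliminated: North beats it against every remaining column (I: 14>9, III: 14>12, IV: 18>3).
Firm A's strategy West is strictly dominated by North (I: 14>3, III: 14>7, IV: 18>17) and is removed.
Firm B's strategy IV is strictly dominated by I (North: 14>11, East: 15>5) and is removed.
Among the remaining strategies, none is strictly dominated by another pure strategy of the same player, so the elimination stops.
Surviving strategies — Firm A: {North, East}; Firm B: {I, III}.

North, East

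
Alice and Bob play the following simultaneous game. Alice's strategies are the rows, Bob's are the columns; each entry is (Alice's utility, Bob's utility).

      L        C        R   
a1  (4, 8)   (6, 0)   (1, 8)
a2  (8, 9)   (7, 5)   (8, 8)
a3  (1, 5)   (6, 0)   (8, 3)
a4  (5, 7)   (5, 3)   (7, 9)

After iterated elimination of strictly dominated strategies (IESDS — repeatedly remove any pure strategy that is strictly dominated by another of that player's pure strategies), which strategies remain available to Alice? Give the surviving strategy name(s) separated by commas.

a2

Row a1 is eliminated: a2 beats it against every remaining column (L: 8>4, C: 7>6, R: 8>1).
Alice's strategy a4 is strictly dominated by a2 (L: 8>5, C: 7>5, R: 8>7) and is removed.
Column C is eliminated: L beats it against every remaining row (a2: 9>5, a3: 5>0).
Bob's strategy R is strictly dominated by L (a2: 9>8, a3: 5>3) and is removed.
Row a3 is eliminated: a2 beats it against every remaining column (L: 8>1).
Among the remaining strategies, none is strictly dominated by another pure strategy of the same player, so the elimination stops.
Surviving strategies — Alice: {a2}; Bob: {L}.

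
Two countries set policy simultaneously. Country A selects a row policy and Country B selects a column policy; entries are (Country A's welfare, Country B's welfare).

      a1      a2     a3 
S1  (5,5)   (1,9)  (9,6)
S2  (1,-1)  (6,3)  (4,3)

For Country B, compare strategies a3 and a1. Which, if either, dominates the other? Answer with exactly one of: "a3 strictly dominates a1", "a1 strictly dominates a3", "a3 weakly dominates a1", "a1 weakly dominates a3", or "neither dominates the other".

a3's payoffs vs a1's, by Country A's action — S1: 6>5, S2: 3>-1.
a3 gives a strictly higher payoff against every action of Country A, so a3 strictly dominates a1.

a3 strictly dominates a1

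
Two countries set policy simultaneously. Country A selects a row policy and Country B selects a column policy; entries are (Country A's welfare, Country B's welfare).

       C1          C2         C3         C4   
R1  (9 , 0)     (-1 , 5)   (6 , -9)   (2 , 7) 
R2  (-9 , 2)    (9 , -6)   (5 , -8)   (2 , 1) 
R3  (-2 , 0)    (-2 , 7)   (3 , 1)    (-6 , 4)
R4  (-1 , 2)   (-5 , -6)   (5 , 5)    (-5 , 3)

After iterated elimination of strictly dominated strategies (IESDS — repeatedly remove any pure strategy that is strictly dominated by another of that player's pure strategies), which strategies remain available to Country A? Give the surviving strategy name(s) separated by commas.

R1, R2

For Country A, R1 strictly dominates R3 on the remaining columns (C1: 9>-2, C2: -1>-2, C3: 6>3, C4: 2>-6); eliminate R3.
Row R4 is eliminated: R1 beats it against every remaining column (C1: 9>-1, C2: -1>-5, C3: 6>5, C4: 2>-5).
Column C2 is eliminated: C4 beats it against every remaining row (R1: 7>5, R2: 1>-6).
Country B's strategy C3 is strictly dominated by C1 (R1: 0>-9, R2: 2>-8) and is removed.
Among the remaining strategies, none is strictly dominated by another pure strategy of the same player, so the elimination stops.
Surviving strategies — Country A: {R1, R2}; Country B: {C1, C4}.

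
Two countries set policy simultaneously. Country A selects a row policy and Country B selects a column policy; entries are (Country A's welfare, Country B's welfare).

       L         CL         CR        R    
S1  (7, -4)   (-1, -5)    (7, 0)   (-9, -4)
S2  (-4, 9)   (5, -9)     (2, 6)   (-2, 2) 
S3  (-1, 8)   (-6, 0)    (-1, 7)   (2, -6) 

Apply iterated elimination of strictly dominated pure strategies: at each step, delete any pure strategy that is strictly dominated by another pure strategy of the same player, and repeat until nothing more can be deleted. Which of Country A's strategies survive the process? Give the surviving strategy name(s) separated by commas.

S1

Country B's strategy CL is strictly dominated by L (S1: -4>-5, S2: 9>-9, S3: 8>0) and is removed.
For Country B, CR strictly dominates R on the remaining rows (S1: 0>-4, S2: 6>2, S3: 7>-6); eliminate R.
For Country A, S1 strictly dominates S2 on the remaining columns (L: 7>-4, CR: 7>2); eliminate S2.
Country A's strategy S3 is strictly dominated by S1 (L: 7>-1, CR: 7>-1) and is removed.
Country B's strategy L is strictly dominated by CR (S1: 0>-4) and is removed.
Among the remaining strategies, none is strictly dominated by another pure strategy of the same player, so the elimination stops.
Surviving strategies — Country A: {S1}; Country B: {CR}.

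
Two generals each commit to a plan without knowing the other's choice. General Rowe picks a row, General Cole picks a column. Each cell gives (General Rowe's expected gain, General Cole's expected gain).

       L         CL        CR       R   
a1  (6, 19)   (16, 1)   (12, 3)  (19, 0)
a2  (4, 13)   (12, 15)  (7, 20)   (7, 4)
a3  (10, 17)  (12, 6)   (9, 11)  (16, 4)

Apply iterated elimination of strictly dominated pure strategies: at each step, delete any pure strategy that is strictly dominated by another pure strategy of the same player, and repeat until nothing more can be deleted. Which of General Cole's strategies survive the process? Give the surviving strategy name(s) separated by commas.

L

For General Rowe, a1 strictly dominates a2 on the remaining columns (L: 6>4, CL: 16>12, CR: 12>7, R: 19>7); eliminate a2.
For General Cole, L strictly dominates CL on the remaining rows (a1: 19>1, a3: 17>6); eliminate CL.
Column CR is eliminated: L beats it against every remaining row (a1: 19>3, a3: 17>11).
For General Cole, L strictly dominates R on the remaining rows (a1: 19>0, a3: 17>4); eliminate R.
Row a1 is eliminated: a3 beats it against every remaining column (L: 10>6).
Among the remaining strategies, none is strictly dominated by another pure strategy of the same player, so the elimination stops.
Surviving strategies — General Rowe: {a3}; General Cole: {L}.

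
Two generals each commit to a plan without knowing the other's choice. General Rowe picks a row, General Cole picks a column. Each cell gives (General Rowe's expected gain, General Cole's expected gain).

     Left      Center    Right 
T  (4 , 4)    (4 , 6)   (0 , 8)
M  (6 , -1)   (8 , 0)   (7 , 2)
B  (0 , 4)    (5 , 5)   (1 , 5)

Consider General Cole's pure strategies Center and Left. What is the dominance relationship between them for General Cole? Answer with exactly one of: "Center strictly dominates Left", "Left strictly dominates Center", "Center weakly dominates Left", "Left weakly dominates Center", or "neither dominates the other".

Compare Center to Left across every action of General Rowe: T: 6>4, M: 0>-1, B: 5>4.
Center gives a strictly higher payoff against every action of General Rowe, so Center strictly dominates Left.

Center strictly dominates Left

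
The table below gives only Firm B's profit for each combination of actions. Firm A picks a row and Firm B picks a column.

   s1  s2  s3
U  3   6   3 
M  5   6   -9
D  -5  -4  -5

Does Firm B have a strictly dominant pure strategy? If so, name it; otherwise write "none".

s2

s2 vs s1: U: 6>3, M: 6>5, D: -4>-5.
s2 vs s3: U: 6>3, M: 6>-9, D: -4>-5.
s2 strictly beats every other strategy against every opponent action, so it is strictly dominant.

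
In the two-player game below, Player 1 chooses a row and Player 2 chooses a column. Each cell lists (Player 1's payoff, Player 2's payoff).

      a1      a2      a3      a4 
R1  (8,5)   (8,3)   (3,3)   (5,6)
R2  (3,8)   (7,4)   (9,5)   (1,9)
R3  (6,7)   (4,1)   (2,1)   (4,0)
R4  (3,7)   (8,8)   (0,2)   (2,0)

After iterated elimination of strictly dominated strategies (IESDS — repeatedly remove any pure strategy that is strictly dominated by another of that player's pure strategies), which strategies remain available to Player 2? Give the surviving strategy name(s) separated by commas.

Row R3 is eliminated: R1 beats it against every remaining column (a1: 8>6, a2: 8>4, a3: 3>2, a4: 5>4).
For Player 2, a1 strictly dominates a3 on the remaining rows (R1: 5>3, R2: 8>5, R4: 7>2); eliminate a3.
Row R2 is eliminated: R1 beats it against every remaining column (a1: 8>3, a2: 8>7, a4: 5>1).
Among the remaining strategies, none is strictly dominated by another pure strategy of the same player, so the elimination stops.
Surviving strategies — Player 1: {R1, R4}; Player 2: {a1, a2, a4}.

a1, a2, a4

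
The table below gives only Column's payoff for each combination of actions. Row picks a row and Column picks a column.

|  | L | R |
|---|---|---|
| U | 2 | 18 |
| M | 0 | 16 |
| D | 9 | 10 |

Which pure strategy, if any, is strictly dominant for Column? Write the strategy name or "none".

R

R vs L: U: 18>2, M: 16>0, D: 10>9.
R strictly beats every other strategy against every opponent action, so it is strictly dominant.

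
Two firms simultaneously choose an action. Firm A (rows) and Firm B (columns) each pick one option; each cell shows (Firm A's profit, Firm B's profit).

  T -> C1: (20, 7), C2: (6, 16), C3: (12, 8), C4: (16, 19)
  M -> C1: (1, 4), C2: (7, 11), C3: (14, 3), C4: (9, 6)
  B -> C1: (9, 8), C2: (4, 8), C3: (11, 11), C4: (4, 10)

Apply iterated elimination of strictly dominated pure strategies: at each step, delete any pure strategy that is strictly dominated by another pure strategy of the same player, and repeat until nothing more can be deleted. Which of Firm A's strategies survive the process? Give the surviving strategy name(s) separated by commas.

T, M

For Firm A, T strictly dominates B on the remaining columns (C1: 20>9, C2: 6>4, C3: 12>11, C4: 16>4); eliminate B.
Column C1 is eliminated: C2 beats it against every remaining row (T: 16>7, M: 11>4).
For Firm B, C2 strictly dominates C3 on the remaining rows (T: 16>8, M: 11>3); eliminate C3.
Among the remaining strategies, none is strictly dominated by another pure strategy of the same player, so the elimination stops.
Surviving strategies — Firm A: {T, M}; Firm B: {C2, C4}.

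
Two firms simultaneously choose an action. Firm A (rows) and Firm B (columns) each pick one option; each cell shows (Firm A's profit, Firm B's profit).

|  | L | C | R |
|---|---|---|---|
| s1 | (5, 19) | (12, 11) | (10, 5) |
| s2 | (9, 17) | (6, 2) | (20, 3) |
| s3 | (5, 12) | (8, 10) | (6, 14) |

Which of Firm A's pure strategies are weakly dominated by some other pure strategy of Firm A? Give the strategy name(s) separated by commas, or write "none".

Nothing dominates s1: s2 at C (12>6); s3 at C (12>8).
s2: no other strategy beats it everywhere (s1 at L (9>5); s3 at L (9>5)).
s3: dominated, since s1 does at least as well everywhere (L: 5=5, C: 12>8, R: 10>6).

s3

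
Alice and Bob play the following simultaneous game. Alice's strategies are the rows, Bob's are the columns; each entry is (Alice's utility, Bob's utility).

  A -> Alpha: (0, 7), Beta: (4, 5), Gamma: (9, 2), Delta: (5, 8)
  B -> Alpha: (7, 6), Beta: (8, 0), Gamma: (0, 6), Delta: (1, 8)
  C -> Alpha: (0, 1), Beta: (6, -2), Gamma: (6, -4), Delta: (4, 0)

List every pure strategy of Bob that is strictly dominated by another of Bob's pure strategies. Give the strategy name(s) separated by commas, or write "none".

Beta, Gamma

Nothing dominates Alpha: Beta at A (7>5); Gamma at A (7>2); Delta at C (1>0).
Beta: dominated, since Alpha does at least as well everywhere (A: 7>5, B: 6>0, C: 1>-2).
Gamma: dominated, since Delta does at least as well everywhere (A: 8>2, B: 8>6, C: 0>-4).
Delta is not dominated — it holds its own against Alpha at A (8>7); Beta at A (8>5); Gamma at A (8>2).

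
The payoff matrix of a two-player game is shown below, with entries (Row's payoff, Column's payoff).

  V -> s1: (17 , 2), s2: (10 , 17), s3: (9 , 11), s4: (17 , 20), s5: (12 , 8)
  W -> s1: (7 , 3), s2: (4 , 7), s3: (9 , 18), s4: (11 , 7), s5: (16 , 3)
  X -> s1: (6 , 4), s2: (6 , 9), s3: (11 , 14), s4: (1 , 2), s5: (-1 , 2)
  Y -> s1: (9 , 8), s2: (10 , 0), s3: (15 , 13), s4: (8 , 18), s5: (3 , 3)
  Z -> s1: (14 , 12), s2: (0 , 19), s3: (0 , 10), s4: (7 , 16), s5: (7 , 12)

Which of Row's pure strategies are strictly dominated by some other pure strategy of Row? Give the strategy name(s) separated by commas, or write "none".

Nothing dominates V: W at s1 (17>7); X at s1 (17>6); Y at s1 (17>9); Z at s1 (17>14).
Nothing dominates W: V at s3 (9=9); X at s1 (7>6); Y at s4 (11>8); Z at s2 (4>0).
Y strictly dominates X — s1: 9>6, s2: 10>6, s3: 15>11, s4: 8>1, s5: 3>-1.
Nothing dominates Y: V at s2 (10=10); W at s1 (9>7); X at s1 (9>6); Z at s2 (10>0).
Z: dominated, since V does at least as well everywhere (s1: 17>14, s2: 10>0, s3: 9>0, s4: 17>7, s5: 12>7).

X, Z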